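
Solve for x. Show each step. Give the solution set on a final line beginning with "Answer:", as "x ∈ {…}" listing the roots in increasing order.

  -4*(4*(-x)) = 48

Step 1. [-4*(4*(-x)) = 48] -4 out front; divide by -4 ⇒ div: 4*(-x) = -12.
Step 2. [4*(-x) = -12] 4·(inner) — divide through by 4. So div: -x = -3.
Step 3. [-x = -3] leading − — multiply by −1. So neg: x = 3.

Answer: x ∈ {3}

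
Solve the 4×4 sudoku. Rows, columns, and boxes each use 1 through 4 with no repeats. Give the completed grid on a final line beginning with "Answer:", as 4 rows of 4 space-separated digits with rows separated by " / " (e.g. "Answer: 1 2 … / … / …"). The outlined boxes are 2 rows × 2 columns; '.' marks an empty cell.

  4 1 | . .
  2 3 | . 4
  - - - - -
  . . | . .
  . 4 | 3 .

Step 1. [r4c4∈{1,2}] row 4 places 2 nowhere but r4c4. So r4c4=2.
Step 2. [r3c4∈{1}] r3c4 has the single candidate 1, so r3c4=1.
Step 3. [r3c1∈{3}] r3c1's peers cover all but 3, so r3c1=3.
Step 4. [r3c3∈{4}] r3c3 is down to just 4 ⇒ r3c3=4.
Step 5. [r1c4∈{3}] r1c4 is down to just 3. So r1c4=3.
Step 6. [r3c2∈{2}] nothing but 2 survives at r3c2, so r3c2=2.
Step 7. [r1c3∈{2}] only 2 remains possible at r1c3. So r1c3=2.
Step 8. [r2c3∈{1}] r2c3 is down to just 1. So r2c3=1.
Step 9. [r4c1∈{1}] r4c1 is down to just 1, so r4c1=1.

Answer: 4 1 2 3 / 2 3 1 4 / 3 2 4 1 / 1 4 3 2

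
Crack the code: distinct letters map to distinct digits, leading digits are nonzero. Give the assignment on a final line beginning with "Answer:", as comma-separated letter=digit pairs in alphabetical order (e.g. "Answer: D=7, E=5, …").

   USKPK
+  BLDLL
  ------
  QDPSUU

Step 1. [col 1: K + L ≡ U (mod 10)] no forcing yet in column 1 (carry-in 0); L=8 is free and consistent — try it, so L=8.
Step 2. [Q] Q is the leading digit of a 6-digit sum of two 5-digit numbers; the final carry is exactly 1, so Q=1.
Step 3. [col 1: K + L ≡ U (mod 10)] U=2 is one option consistent with column 1 (K + L ≡ U (mod 10), carry-in 0) — take it, so U=2.
Step 4. [col 1: K + L ≡ U (mod 10)] column 1 reads K+L+carry(0)=U with L=8, U=2; with digits 1,2,8 already taken and all letters distinct, the only value for K is 4, so K=4.
Step 5. [col 2: P + L ≡ U (mod 10)] in column 2 we have P+L≡U with carry-in 1; given L=8, U=2 and digits 1,2,4,8 already taken and all letters distinct, that pins P to 3 ⇒ P=3.
Step 6. [col 3: K + D ≡ S (mod 10)] column 3 (K + D ≡ S (mod 10), carry-in 1) doesn't pin S yet; pick S=5 and continue. So S=5.
Step 7. [col 3: K + D ≡ S (mod 10)] column 3: given K=4, S=5, carry-in 1, and digits 1,2,3,4,5,8 already taken and all letters distinct, K+D≡S (mod 10) forces D=0, so D=0.
Step 8. [col 5: U + B ≡ D (mod 10)] column 5 reads U+B+carry(1)=D with U=2, D=0; with digits 0,1,2,3,4,5,8 already taken and all letters distinct, the only value for B is 7 ⇒ B=7.

Answer: B=7, D=0, K=4, L=8, P=3, Q=1, S=5, U=2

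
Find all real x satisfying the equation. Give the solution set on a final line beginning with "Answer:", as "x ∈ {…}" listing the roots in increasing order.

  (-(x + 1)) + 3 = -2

Step 1. [(-(x + 1)) + 3 = -2] +3 is outermost — subtract 3 both sides ⇒ sub: -(x + 1) = -5.
Step 2. [-(x + 1) = -5] LHS negated; negate both sides, so neg: x + 1 = 5.
Step 3. [x + 1 = 5] +1 is outermost — subtract 1 both sides, so sub: x = 4.

Answer: x ∈ {4}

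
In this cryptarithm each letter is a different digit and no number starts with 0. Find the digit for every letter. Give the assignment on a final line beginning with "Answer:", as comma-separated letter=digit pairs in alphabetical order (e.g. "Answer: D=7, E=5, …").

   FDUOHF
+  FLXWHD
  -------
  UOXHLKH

Step 1. [col 1: F + D ≡ H (mod 10)] column 1 (F + D ≡ H (mod 10), carry-in 0) doesn't pin H yet; pick H=2 and continue, so H=2.
Step 2. [U] adding two 6-digit numbers gives at most 6+1 digits, and here it does — U is that final carry and must be 1, so U=1.
Step 3. [col 1: F + D ≡ H (mod 10)] no forcing yet in column 1 (carry-in 0); F=8 is free and consistent — try it, so F=8.
Step 4. [col 1: F + D ≡ H (mod 10)] column 1 reads F+D+carry(0)=H with F=8, H=2; with digits 1,2,8 already taken and all letters distinct, the only value for D is 4. So D=4.
Step 5. [col 2: H + H ≡ K (mod 10)] from column 2 (H=2, carry-in 1, digits 1,2,4,8 already taken and all letters distinct): K must equal 5 ⇒ K=5.
Step 6. [col 3: O + W ≡ L (mod 10)] no forcing yet in column 3 (carry-in 0); O=7 is free and consistent — try it ⇒ O=7.
Step 7. [col 3: O + W ≡ L (mod 10)] W=9 is one option consistent with column 3 (O + W ≡ L (mod 10), carry-in 0) — take it ⇒ W=9.
Step 8. [col 3: O + W ≡ L (mod 10)] column 3 reads O+W+carry(0)=L with O=7, W=9; with digits 1,2,4,5,7,8,9 already taken and all letters distinct, the only value for L is 6. So L=6.
Step 9. [col 4: U + X ≡ H (mod 10)] column 4 reads U+X+carry(1)=H with U=1, H=2; with digits 1,2,4,5,6,7,8,9 already taken and all letters distinct, the only value for X is 0, so X=0.

Answer: D=4, F=8, H=2, K=5, L=6, O=7, U=1, W=9, X=0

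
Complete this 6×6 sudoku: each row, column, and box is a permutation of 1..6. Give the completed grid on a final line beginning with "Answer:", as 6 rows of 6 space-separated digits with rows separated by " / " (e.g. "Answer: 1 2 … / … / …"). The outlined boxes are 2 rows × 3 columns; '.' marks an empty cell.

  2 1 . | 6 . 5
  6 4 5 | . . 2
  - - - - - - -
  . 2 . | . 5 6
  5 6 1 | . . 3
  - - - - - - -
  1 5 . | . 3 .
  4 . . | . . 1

Step 1. [r1c3∈{3}] r1c3 has the single candidate 3. So r1c3=3.
Step 2. [r5c3∈{2,6}] in row 5, 6 fits only at r5c3. So r5c3=6.
Step 3. [r5c4∈{2,4}] across row 5, 2 lands solely at r5c4 ⇒ r5c4=2.
Step 4. [r4c4∈{4}] only 4 remains possible at r4c4, so r4c4=4.
Step 5. [r2c5∈{1}] only 1 remains possible at r2c5, so r2c5=1.
Step 6. [r6c2∈{3}] nothing but 3 survives at r6c2, so r6c2=3.
Step 7. [r2c4∈{3}] r2c4 is down to just 3. So r2c4=3.
Step 8. [r6c4∈{5}] r6c4 has the single candidate 5, so r6c4=5.
Step 9. [r4c5∈{2}] r4c5 has the single candidate 2 ⇒ r4c5=2.
Step 10. [r3c4∈{1}] r3c4 has the single candidate 1 ⇒ r3c4=1.
Step 11. [r1c5∈{4}] only 4 remains possible at r1c5, so r1c5=4.
Step 12. [r3c3∈{4}] nothing but 4 survives at r3c3, so r3c3=4.
Step 13. [r6c3∈{2}] r6c3 is down to just 2. So r6c3=2.
Step 14. [r6c5∈{6}] nothing but 6 survives at r6c5 ⇒ r6c5=6.
Step 15. [r5c6∈{4}] nothing but 4 survives at r5c6. So r5c6=4.
Step 16. [r3c1∈{3}] nothing but 3 survives at r3c1, so r3c1=3.

Answer: 2 1 3 6 4 5 / 6 4 5 3 1 2 / 3 2 4 1 5 6 / 5 6 1 4 2 3 / 1 5 6 2 3 4 / 4 3 2 5 6 1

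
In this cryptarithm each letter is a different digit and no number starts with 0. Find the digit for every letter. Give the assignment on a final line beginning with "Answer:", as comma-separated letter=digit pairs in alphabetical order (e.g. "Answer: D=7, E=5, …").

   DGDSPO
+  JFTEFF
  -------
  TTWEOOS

Step 1. [col 1: O + F ≡ S (mod 10)] no forcing yet in column 1 (carry-in 0); F=6 is free and consistent — try it ⇒ F=6.
Step 2. [col 1: O + F ≡ S (mod 10)] several values work for O in column 1 (O + F ≡ S (mod 10), carry-in 0); try O=4. So O=4.
Step 3. [col 1: O + F ≡ S (mod 10)] in column 1 we have O+F≡S with carry-in 0; given O=4, F=6 and digits 4,6 already taken and all letters distinct, that pins S to 0 ⇒ S=0.
Step 4. [T] adding two 6-digit numbers gives at most 6+1 digits, and here it does — T is that final carry and must be 1, so T=1.
Step 5. [col 2: P + F ≡ O (mod 10)] in column 2 we have P+F≡O with carry-in 1; given F=6, O=4 and digits 0,1,4,6 already taken and all letters distinct, that pins P to 7 ⇒ P=7.
Step 6. [col 3: S + E ≡ O (mod 10)] from column 3 (S=0, O=4, carry-in 1, digits 0,1,4,6,7 already taken and all letters distinct): E must equal 3 ⇒ E=3.
Step 7. [col 4: D + T ≡ E (mod 10)] column 4: given T=1, E=3, carry-in 0, and digits 0,1,3,4,6,7 already taken and all letters distinct, D+T≡E (mod 10) forces D=2 ⇒ D=2.
Step 8. [col 5: G + F ≡ W (mod 10)] column 5 reads G+F+carry(0)=W with F=6; with digits 0,1,2,3,4,6,7 already taken and all letters distinct, the only value for G is 9 ⇒ G=9.
Step 9. [col 5: G + F ≡ W (mod 10)] from column 5 (G=9, F=6, carry-in 0, digits 0,1,2,3,4,6,7,9 already taken and all letters distinct): W must equal 5 ⇒ W=5.
Step 10. [col 6: D + J ≡ T (mod 10)] column 6: given D=2, T=1, carry-in 1, and digits 0,1,2,3,4,5,6,7,9 already taken and all letters distinct, D+J≡T (mod 10) forces J=8 ⇒ J=8.

Answer: D=2, E=3, F=6, G=9, J=8, O=4, P=7, S=0, T=1, W=5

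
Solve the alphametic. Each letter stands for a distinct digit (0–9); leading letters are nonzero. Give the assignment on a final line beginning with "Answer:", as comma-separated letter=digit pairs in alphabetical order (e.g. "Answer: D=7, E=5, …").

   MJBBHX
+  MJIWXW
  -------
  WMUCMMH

Step 1. [col 1: X + W ≡ H (mod 10)] no forcing yet in column 1 (carry-in 0); H=5 is free and consistent — try it. So H=5.
Step 2. [col 1: X + W ≡ H (mod 10)] W=1 is one option consistent with column 1 (X + W ≡ H (mod 10), carry-in 0) — take it ⇒ W=1.
Step 3. [col 1: X + W ≡ H (mod 10)] column 1 reads X+W+carry(0)=H with W=1, H=5; with digits 1,5 already taken and all letters distinct, the only value for X is 4, so X=4.
Step 4. [col 2: H + X ≡ M (mod 10)] column 2: given H=5, X=4, carry-in 0, and digits 1,4,5 already taken and all letters distinct, H+X≡M (mod 10) forces M=9. So M=9.
Step 5. [col 3: B + W ≡ M (mod 10)] column 3: given W=1, M=9, carry-in 0, and digits 1,4,5,9 already taken and all letters distinct, B+W≡M (mod 10) forces B=8, so B=8.
Step 6. [col 4: B + I ≡ C (mod 10)] column 4 reads B+I+carry(0)=C with B=8; with digits 1,4,5,8,9 already taken and all letters distinct, the only value for C is 0. So C=0.
Step 7. [col 4: B + I ≡ C (mod 10)] column 4: given B=8, C=0, carry-in 0, and digits 0,1,4,5,8,9 already taken and all letters distinct, B+I≡C (mod 10) forces I=2. So I=2.
Step 8. [col 5: J + J ≡ U (mod 10)] U=3 is one option consistent with column 5 (J + J ≡ U (mod 10), carry-in 1) — take it. So U=3.
Step 9. [col 5: J + J ≡ U (mod 10)] column 5: given U=3, carry-in 1, and digits 0,1,2,3,4,5,8,9 already taken and all letters distinct, J+J≡U (mod 10) forces J=6, so J=6.

Answer: B=8, C=0, H=5, I=2, J=6, M=9, U=3, W=1, X=4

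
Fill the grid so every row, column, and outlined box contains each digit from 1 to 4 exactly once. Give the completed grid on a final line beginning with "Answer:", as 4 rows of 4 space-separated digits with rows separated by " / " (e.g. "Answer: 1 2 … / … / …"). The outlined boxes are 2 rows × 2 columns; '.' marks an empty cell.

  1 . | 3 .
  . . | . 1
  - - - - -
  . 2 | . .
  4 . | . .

Step 1. [r1c4∈{2,4}] 2 has one home in row 1: r1c4, so r1c4=2.
Step 2. [r3c1∈{3}] only 3 remains possible at r3c1. So r3c1=3.
Step 3. [r3c3∈{1,4}] 1 has one home in row 3: r3c3, so r3c3=1.
Step 4. [r2c3∈{4}] r2c3 is down to just 4 ⇒ r2c3=4.
Step 5. [r4c2∈{1}] r4c2 has the single candidate 1, so r4c2=1.
Step 6. [r2c2∈{3}] r2c2's peers cover all but 3. So r2c2=3.
Step 7. [r3c4∈{4}] r3c4's peers cover all but 4, so r3c4=4.
Step 8. [r2c1∈{2}] only 2 remains possible at r2c1, so r2c1=2.
Step 9. [r1c2∈{4}] only 4 remains possible at r1c2 ⇒ r1c2=4.
Step 10. [r4c3∈{2}] r4c3's peers cover all but 2. So r4c3=2.
Step 11. [r4c4∈{3}] only 3 remains possible at r4c4. So r4c4=3.

Answer: 1 4 3 2 / 2 3 4 1 / 3 2 1 4 / 4 1 2 3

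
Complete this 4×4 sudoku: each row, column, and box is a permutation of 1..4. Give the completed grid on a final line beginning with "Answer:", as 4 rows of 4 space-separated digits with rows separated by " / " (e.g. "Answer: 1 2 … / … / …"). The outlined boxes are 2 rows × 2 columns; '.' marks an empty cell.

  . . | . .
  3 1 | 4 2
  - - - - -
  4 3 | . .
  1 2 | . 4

Step 1. [r1c4∈{1,3}] col 4 places 3 nowhere but r1c4 ⇒ r1c4=3.
Step 2. [r1c3∈{1}] r1c3 is down to just 1, so r1c3=1.
Step 3. [r1c2∈{4}] nothing but 4 survives at r1c2 ⇒ r1c2=4.
Step 4. [r3c4∈{1}] r3c4 is down to just 1, so r3c4=1.
Step 5. [r4c3∈{3}] nothing but 3 survives at r4c3, so r4c3=3.
Step 6. [r1c1∈{2}] r1c1's peers cover all but 2 ⇒ r1c1=2.
Step 7. [r3c3∈{2}] r3c3 has the single candidate 2. So r3c3=2.

Answer: 2 4 1 3 / 3 1 4 2 / 4 3 2 1 / 1 2 3 4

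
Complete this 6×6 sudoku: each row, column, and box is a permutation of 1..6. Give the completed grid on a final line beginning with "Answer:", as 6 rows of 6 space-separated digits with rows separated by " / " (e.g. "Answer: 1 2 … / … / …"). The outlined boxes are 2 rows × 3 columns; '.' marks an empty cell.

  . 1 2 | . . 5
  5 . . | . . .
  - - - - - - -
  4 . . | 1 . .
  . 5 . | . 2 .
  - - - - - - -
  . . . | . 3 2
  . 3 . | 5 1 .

Step 1. [r2c6∈{1,3,4,6}] r2c6 is the only open cell in row 2 admitting 1 ⇒ r2c6=1.
Step 2. [r2c4∈{2,3,4,6}] in row 2, 2 fits only at r2c4 ⇒ r2c4=2.
Step 3. [r2c3∈{3,4,6}] in row 2, 3 fits only at r2c3 ⇒ r2c3=3.
Step 4. [r3c3∈{6}] nothing but 6 survives at r3c3, so r3c3=6.
Step 5. [r1c1∈{6}] r1c1 has the single candidate 6 ⇒ r1c1=6.
Step 6. [r6c6∈{4,6}] row 6 places 6 nowhere but r6c6 ⇒ r6c6=6.
Step 7. [r5c4∈{4}] only 4 remains possible at r5c4 ⇒ r5c4=4.
Step 8. [r4c1∈{1,3}] col 1 places 3 nowhere but r4c1, so r4c1=3.
Step 9. [r2c2∈{4}] r2c2's peers cover all but 4 ⇒ r2c2=4.
Step 10. [r4c3∈{1}] r4c3 is down to just 1 ⇒ r4c3=1.
Step 11. [r5c2∈{6}] only 6 remains possible at r5c2, so r5c2=6.
Step 12. [r1c4∈{3}] r1c4 is down to just 3. So r1c4=3.
Step 13. [r6c3∈{4}] r6c3's peers cover all but 4 ⇒ r6c3=4.
Step 14. [r2c5∈{6}] r2c5's peers cover all but 6, so r2c5=6.
Step 15. [r1c5∈{4}] r1c5 has the single candidate 4, so r1c5=4.
Step 16. [r4c4∈{6}] r4c4's peers cover all but 6. So r4c4=6.
Step 17. [r5c3∈{5}] r5c3 has the single candidate 5, so r5c3=5.
Step 18. [r3c5∈{5}] only 5 remains possible at r3c5 ⇒ r3c5=5.
Step 19. [r6c1∈{2}] r6c1's peers cover all but 2 ⇒ r6c1=2.
Step 20. [r3c2∈{2}] r3c2 is down to just 2. So r3c2=2.
Step 21. [r3c6∈{3}] r3c6 is down to just 3. So r3c6=3.
Step 22. [r4c6∈{4}] only 4 remains possible at r4c6 ⇒ r4c6=4.
Step 23. [r5c1∈{1}] nothing but 1 survives at r5c1 ⇒ r5c1=1.

Answer: 6 1 2 3 4 5 / 5 4 3 2 6 1 / 4 2 6 1 5 3 / 3 5 1 6 2 4 / 1 6 5 4 3 2 / 2 3 4 5 1 6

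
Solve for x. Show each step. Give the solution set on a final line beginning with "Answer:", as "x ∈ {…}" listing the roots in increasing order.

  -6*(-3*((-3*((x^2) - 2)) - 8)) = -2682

Step 1. [-6*(-3*((-3*((x^2) - 2)) - 8)) = -2682] LHS = -6·(…); ÷-6 both sides ⇒ div: -3*((-3*((x^2) - 2)) - 8) = 447.
Step 2. [-3*((-3*((x^2) - 2)) - 8) = 447] divide by the outer -3 ⇒ div: (-3*((x^2) - 2)) - 8 = -149.
Step 3. [(-3*((x^2) - 2)) - 8 = -149] 8 comes off first (add 8), so sub: -3*((x^2) - 2) = -141.
Step 4. [-3*((x^2) - 2) = -141] LHS = -3·(…); ÷-3 both sides. So div: (x^2) - 2 = 47.
Step 5. [(x^2) - 2 = 47] the outer -2 inverts by adding 2, so sub: x^2 = 49.
Step 6. [x^2 = 49] LHS squared, RHS 49 ≥ 0: apply √ (±). So sqrt: x = 7 or -7.

Answer: x ∈ {-7, 7}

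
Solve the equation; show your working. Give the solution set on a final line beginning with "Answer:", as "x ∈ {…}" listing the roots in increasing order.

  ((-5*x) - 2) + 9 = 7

Step 1. [((-5*x) - 2) + 9 = 7] peel the +9: subtract 9 from each side, so sub: (-5*x) - 2 = -2.
Step 2. [(-5*x) - 2 = -2] add 2: x sits inside (… - 2), so sub: -5*x = 0.
Step 3. [-5*x = 0] leading coefficient -5: divide by -5 ⇒ div: x = 0.

Answer: x ∈ {0}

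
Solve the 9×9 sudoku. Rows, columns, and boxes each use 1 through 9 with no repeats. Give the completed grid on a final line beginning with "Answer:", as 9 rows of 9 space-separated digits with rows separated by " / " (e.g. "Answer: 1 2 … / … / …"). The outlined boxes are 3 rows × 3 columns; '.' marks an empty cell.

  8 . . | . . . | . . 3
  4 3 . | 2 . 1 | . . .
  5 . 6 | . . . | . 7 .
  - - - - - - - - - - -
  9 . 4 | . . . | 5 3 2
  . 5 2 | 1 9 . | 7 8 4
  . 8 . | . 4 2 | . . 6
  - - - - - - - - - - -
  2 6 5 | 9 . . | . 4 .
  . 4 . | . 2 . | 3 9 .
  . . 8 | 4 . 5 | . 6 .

Step 1. [r4c2∈{1,7}] r4c2 is the only open cell in row 4 admitting 1 ⇒ r4c2=1.
Step 2. [r1c3∈{1,7,9}] across box 1, 1 lands solely at r1c3 ⇒ r1c3=1.
Step 3. [r8c3∈{7}] r8c3 is down to just 7. So r8c3=7.
Step 4. [r2c5∈{5,6,7,8}] in row 2, 7 fits only at r2c5. So r2c5=7.
Step 5. [r1c8∈{2,5}] in col 8, 2 fits only at r1c8. So r1c8=2.
Step 6. [r6c7∈{1,9}] row 6 places 9 nowhere but r6c7. So r6c7=9.
Step 7. [r9c1∈{1,3}] r9c1 is the only open cell in box 7 admitting 3, so r9c1=3.
Step 8. [r5c6∈{3,6}] row 5 places 3 nowhere but r5c6, so r5c6=3.
Step 9. [r9c5∈{1}] r9c5's peers cover all but 1, so r9c5=1.
Step 10. [r2c3∈{9}] r2c3's peers cover all but 9 ⇒ r2c3=9.
Step 11. [r8c9∈{1,5,8}] across row 8, 5 lands solely at r8c9, so r8c9=5.
Step 12. [r2c9∈{8}] r2c9 is down to just 8 ⇒ r2c9=8.
Step 13. [r7c7∈{1,8}] col 7 places 8 nowhere but r7c7, so r7c7=8.
Step 14. [r1c6∈{4,6,9}] row 1 places 9 nowhere but r1c6. So r1c6=9.
Step 15. [r6c4∈{5,7}] r6c4 is the only open cell in row 6 admitting 5 ⇒ r6c4=5.
Step 16. [r1c4∈{6}] r1c4 is down to just 6. So r1c4=6.
Step 17. [r8c4∈{8}] r8c4 is down to just 8, so r8c4=8.
Step 18. [r3c6∈{4,8}] col 6 places 4 nowhere but r3c6 ⇒ r3c6=4.
Step 19. [r4c6∈{6,7,8}] r4c6 is the only open cell in col 6 admitting 8 ⇒ r4c6=8.
Step 20. [r7c9∈{1,7}] in row 7, 1 fits only at r7c9, so r7c9=1.
Step 21. [r3c5∈{3,8}] r3c5 is the only open cell in row 3 admitting 8. So r3c5=8.
Step 22. [r9c7∈{2}] r9c7 is down to just 2. So r9c7=2.
Step 23. [r3c4∈{3}] nothing but 3 survives at r3c4 ⇒ r3c4=3.
Step 24. [r8c6∈{6}] only 6 remains possible at r8c6, so r8c6=6.
Step 25. [r1c5∈{5}] r1c5 has the single candidate 5. So r1c5=5.
Step 26. [r1c7∈{4}] nothing but 4 survives at r1c7. So r1c7=4.
Step 27. [r1c2∈{7}] nothing but 7 survives at r1c2. So r1c2=7.
Step 28. [r3c9∈{9}] nothing but 9 survives at r3c9. So r3c9=9.
Step 29. [r2c7∈{6}] r2c7's peers cover all but 6 ⇒ r2c7=6.
Step 30. [r7c5∈{3}] only 3 remains possible at r7c5, so r7c5=3.
Step 31. [r4c4∈{7}] only 7 remains possible at r4c4, so r4c4=7.
Step 32. [r6c8∈{1}] nothing but 1 survives at r6c8 ⇒ r6c8=1.
Step 33. [r2c8∈{5}] only 5 remains possible at r2c8, so r2c8=5.
Step 34. [r6c1∈{7}] only 7 remains possible at r6c1, so r6c1=7.
Step 35. [r3c7∈{1}] r3c7's peers cover all but 1. So r3c7=1.
Step 36. [r7c6∈{7}] r7c6 has the single candidate 7. So r7c6=7.
Step 37. [r3c2∈{2}] r3c2 has the single candidate 2, so r3c2=2.
Step 38. [r9c9∈{7}] nothing but 7 survives at r9c9. So r9c9=7.
Step 39. [r8c1∈{1}] r8c1's peers cover all but 1 ⇒ r8c1=1.
Step 40. [r9c2∈{9}] r9c2 has the single candidate 9 ⇒ r9c2=9.
Step 41. [r4c5∈{6}] r4c5's peers cover all but 6, so r4c5=6.
Step 42. [r5c1∈{6}] only 6 remains possible at r5c1. So r5c1=6.
Step 43. [r6c3∈{3}] nothing but 3 survives at r6c3 ⇒ r6c3=3.

Answer: 8 7 1 6 5 9 4 2 3 / 4 3 9 2 7 1 6 5 8 / 5 2 6 3 8 4 1 7 9 / 9 1 4 7 6 8 5 3 2 / 6 5 2 1 9 3 7 8 4 / 7 8 3 5 4 2 9 1 6 / 2 6 5 9 3 7 8 4 1 / 1 4 7 8 2 6 3 9 5 / 3 9 8 4 1 5 2 6 7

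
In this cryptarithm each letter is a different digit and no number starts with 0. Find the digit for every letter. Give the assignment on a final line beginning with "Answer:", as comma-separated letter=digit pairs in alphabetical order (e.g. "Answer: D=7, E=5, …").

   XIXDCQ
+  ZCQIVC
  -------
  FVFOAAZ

Step 1. [col 1: Q + C ≡ Z (mod 10)] column 1 (Q + C ≡ Z (mod 10), carry-in 0) doesn't pin Q yet; pick Q=9 and continue ⇒ Q=9.
Step 2. [F] adding two 6-digit numbers gives at most 6+1 digits, and here it does — F is that final carry and must be 1 ⇒ F=1.
Step 3. [col 1: Q + C ≡ Z (mod 10)] column 1 (Q + C ≡ Z (mod 10), carry-in 0) doesn't pin C yet; pick C=8 and continue. So C=8.
Step 4. [col 1: Q + C ≡ Z (mod 10)] in column 1 we have Q+C≡Z with carry-in 0; given Q=9, C=8 and digits 1,8,9 already taken and all letters distinct, that pins Z to 7 ⇒ Z=7.
Step 5. [col 2: C + V ≡ A (mod 10)] several values work for A in column 2 (C + V ≡ A (mod 10), carry-in 1); try A=3, so A=3.
Step 6. [col 2: C + V ≡ A (mod 10)] column 2 reads C+V+carry(1)=A with C=8, A=3; with digits 1,3,7,8,9 already taken and all letters distinct, the only value for V is 4 ⇒ V=4.
Step 7. [col 3: D + I ≡ A (mod 10)] column 3 (D + I ≡ A (mod 10), carry-in 1) doesn't pin D yet; pick D=0 and continue ⇒ D=0.
Step 8. [col 3: D + I ≡ A (mod 10)] column 3: given D=0, A=3, carry-in 1, and digits 0,1,3,4,7,8,9 already taken and all letters distinct, D+I≡A (mod 10) forces I=2, so I=2.
Step 9. [col 4: X + Q ≡ O (mod 10)] column 4 reads X+Q+carry(0)=O with Q=9; with digits 0,1,2,3,4,7,8,9 already taken and all letters distinct, the only value for X is 6, so X=6.
Step 10. [col 4: X + Q ≡ O (mod 10)] from column 4 (X=6, Q=9, carry-in 0, digits 0,1,2,3,4,6,7,8,9 already taken and all letters distinct): O must equal 5. So O=5.

Answer: A=3, C=8, D=0, F=1, I=2, O=5, Q=9, V=4, X=6, Z=7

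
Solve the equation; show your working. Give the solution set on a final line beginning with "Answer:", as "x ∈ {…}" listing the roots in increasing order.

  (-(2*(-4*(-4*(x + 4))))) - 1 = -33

Step 1. [(-(2*(-4*(-4*(x + 4))))) - 1 = -33] -1 is outermost — add 1 both sides ⇒ sub: -(2*(-4*(-4*(x + 4)))) = -32.
Step 2. [-(2*(-4*(-4*(x + 4)))) = -32] LHS negated; negate both sides, so neg: 2*(-4*(-4*(x + 4))) = 32.
Step 3. [2*(-4*(-4*(x + 4))) = 32] LHS = 2·(…); ÷2 both sides ⇒ div: -4*(-4*(x + 4)) = 16.
Step 4. [-4*(-4*(x + 4)) = 16] -4 out front; divide by -4, so div: -4*(x + 4) = -4.
Step 5. [-4*(x + 4) = -4] -4 out front; divide by -4, so div: x + 4 = 1.
Step 6. [x + 4 = 1] subtract 4: x sits inside (… + 4) ⇒ sub: x = -3.

Answer: x ∈ {-3}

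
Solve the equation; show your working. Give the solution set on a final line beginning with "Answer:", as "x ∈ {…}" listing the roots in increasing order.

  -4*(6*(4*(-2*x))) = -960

Step 1. [-4*(6*(4*(-2*x))) = -960] -4 out front; divide by -4 ⇒ div: 6*(4*(-2*x)) = 240.
Step 2. [6*(4*(-2*x)) = 240] 6·(inner) — divide through by 6, so div: 4*(-2*x) = 40.
Step 3. [4*(-2*x) = 40] 4·(inner) — divide through by 4. So div: -2*x = 10.
Step 4. [-2*x = 10] LHS = -2·(…); ÷-2 both sides, so div: x = -5.

Answer: x ∈ {-5}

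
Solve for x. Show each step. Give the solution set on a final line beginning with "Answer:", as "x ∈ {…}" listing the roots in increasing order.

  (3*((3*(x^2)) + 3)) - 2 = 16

Step 1. [(3*((3*(x^2)) + 3)) - 2 = 16] add 2: x sits inside (… - 2) ⇒ sub: 3*((3*(x^2)) + 3) = 18.
Step 2. [3*((3*(x^2)) + 3) = 18] divide by the outer 3, so div: (3*(x^2)) + 3 = 6.
Step 3. [(3*(x^2)) + 3 = 6] 3 | LHS and 3 | 6: pull 3 out. So factor: (x^2) + 1 = 2.
Step 4. [(x^2) + 1 = 2] +1 is outermost — subtract 1 both sides. So sub: x^2 = 1.
Step 5. [x^2 = 1] √ both sides: 1 ≥ 0 gives two branches ⇒ sqrt: x = 1 or -1.

Answer: x ∈ {-1, 1}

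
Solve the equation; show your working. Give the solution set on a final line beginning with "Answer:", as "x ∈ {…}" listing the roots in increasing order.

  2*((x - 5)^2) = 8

Step 1. [2*((x - 5)^2) = 8] LHS = 2·(…); ÷2 both sides ⇒ div: (x - 5)^2 = 4.
Step 2. [(x - 5)^2 = 4] √ both sides: 4 ≥ 0 gives two branches ⇒ sqrt: x - 5 = 2 or -2.
Step 3. [x - 5 = 2 or -2] the outer -5 inverts by adding 5, so sub: x = 7 or 3.

Answer: x ∈ {3, 7}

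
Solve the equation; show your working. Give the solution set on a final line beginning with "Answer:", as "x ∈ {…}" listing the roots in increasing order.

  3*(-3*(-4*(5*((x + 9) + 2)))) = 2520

Step 1. [3*(-3*(-4*(5*((x + 9) + 2)))) = 2520] 3·(inner) — divide through by 3, so div: -3*(-4*(5*((x + 9) + 2))) = 840.
Step 2. [-3*(-4*(5*((x + 9) + 2))) = 840] -3 out front; divide by -3 ⇒ div: -4*(5*((x + 9) + 2)) = -280.
Step 3. [-4*(5*((x + 9) + 2)) = -280] LHS = -4·(…); ÷-4 both sides ⇒ div: 5*((x + 9) + 2) = 70.
Step 4. [5*((x + 9) + 2) = 70] 5 out front; divide by 5. So div: (x + 9) + 2 = 14.
Step 5. [(x + 9) + 2 = 14] 2 comes off first (subtract 2) ⇒ sub: x + 9 = 12.
Step 6. [x + 9 = 12] the outer +9 inverts by subtracting 9, so sub: x = 3.

Answer: x ∈ {3}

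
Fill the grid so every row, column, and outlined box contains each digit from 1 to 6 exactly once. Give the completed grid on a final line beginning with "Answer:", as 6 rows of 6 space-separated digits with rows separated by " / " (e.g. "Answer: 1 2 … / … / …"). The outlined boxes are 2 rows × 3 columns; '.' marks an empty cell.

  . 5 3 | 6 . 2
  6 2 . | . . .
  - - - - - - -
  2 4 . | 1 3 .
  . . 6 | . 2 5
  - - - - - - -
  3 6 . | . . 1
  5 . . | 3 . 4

Step 1. [r1c1∈{1,4}] col 1 places 4 nowhere but r1c1, so r1c1=4.
Step 2. [r2c5∈{1,4,5}] across col 5, 4 lands solely at r2c5. So r2c5=4.
Step 3. [r6c2∈{1}] r6c2 is down to just 1, so r6c2=1.
Step 4. [r5c4∈{2,5}] 2 has one home in col 4: r5c4 ⇒ r5c4=2.
Step 5. [r1c5∈{1}] r1c5 has the single candidate 1. So r1c5=1.
Step 6. [r2c3∈{1}] r2c3 is down to just 1 ⇒ r2c3=1.
Step 7. [r4c4∈{4}] r4c4 is down to just 4 ⇒ r4c4=4.
Step 8. [r3c3∈{5}] only 5 remains possible at r3c3, so r3c3=5.
Step 9. [r5c3∈{4}] r5c3 is down to just 4, so r5c3=4.
Step 10. [r6c3∈{2}] r6c3 is down to just 2. So r6c3=2.
Step 11. [r4c2∈{3}] r4c2 is down to just 3, so r4c2=3.
Step 12. [r4c1∈{1}] r4c1 has the single candidate 1. So r4c1=1.
Step 13. [r3c6∈{6}] r3c6 has the single candidate 6. So r3c6=6.
Step 14. [r2c4∈{5}] r2c4 has the single candidate 5, so r2c4=5.
Step 15. [r2c6∈{3}] r2c6's peers cover all but 3, so r2c6=3.
Step 16. [r5c5∈{5}] only 5 remains possible at r5c5. So r5c5=5.
Step 17. [r6c5∈{6}] r6c5 is down to just 6. So r6c5=6.

Answer: 4 5 3 6 1 2 / 6 2 1 5 4 3 / 2 4 5 1 3 6 / 1 3 6 4 2 5 / 3 6 4 2 5 1 / 5 1 2 3 6 4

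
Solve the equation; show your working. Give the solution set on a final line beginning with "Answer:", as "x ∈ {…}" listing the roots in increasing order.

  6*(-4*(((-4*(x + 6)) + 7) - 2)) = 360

Step 1. [6*(-4*(((-4*(x + 6)) + 7) - 2)) = 360] 6·(inner) — divide through by 6 ⇒ div: -4*(((-4*(x + 6)) + 7) - 2) = 60.
Step 2. [-4*(((-4*(x + 6)) + 7) - 2) = 60] divide by the outer -4 ⇒ div: ((-4*(x + 6)) + 7) - 2 = -15.
Step 3. [((-4*(x + 6)) + 7) - 2 = -15] -2 is outermost — add 2 both sides, so sub: (-4*(x + 6)) + 7 = -13.
Step 4. [(-4*(x + 6)) + 7 = -13] subtract 7: x sits inside (… + 7), so sub: -4*(x + 6) = -20.
Step 5. [-4*(x + 6) = -20] divide by the outer -4. So div: x + 6 = 5.
Step 6. [x + 6 = 5] the outer +6 inverts by subtracting 6, so sub: x = -1.

Answer: x ∈ {-1}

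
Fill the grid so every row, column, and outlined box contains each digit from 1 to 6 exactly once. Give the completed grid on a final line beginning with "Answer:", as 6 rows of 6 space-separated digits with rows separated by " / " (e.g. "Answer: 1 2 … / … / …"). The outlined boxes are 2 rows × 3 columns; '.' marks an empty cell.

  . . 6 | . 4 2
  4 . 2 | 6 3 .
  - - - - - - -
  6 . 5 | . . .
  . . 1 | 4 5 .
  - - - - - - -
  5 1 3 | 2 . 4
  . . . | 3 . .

Step 1. [r6c2∈{2,4,6}] across col 2, 6 lands solely at r6c2, so r6c2=6.
Step 2. [r2c6∈{1,5}] across row 2, 1 lands solely at r2c6, so r2c6=1.
Step 3. [r3c5∈{1,2}] col 5 places 2 nowhere but r3c5. So r3c5=2.
Step 4. [r4c2∈{2,3}] col 2 places 2 nowhere but r4c2. So r4c2=2.
Step 5. [r4c1∈{3}] only 3 remains possible at r4c1. So r4c1=3.
Step 6. [r1c4∈{5}] only 5 remains possible at r1c4 ⇒ r1c4=5.
Step 7. [r6c6∈{5}] r6c6 is down to just 5 ⇒ r6c6=5.
Step 8. [r1c1∈{1}] r1c1 has the single candidate 1, so r1c1=1.
Step 9. [r6c5∈{1}] r6c5's peers cover all but 1 ⇒ r6c5=1.
Step 10. [r6c3∈{4}] only 4 remains possible at r6c3, so r6c3=4.
Step 11. [r5c5∈{6}] r5c5's peers cover all but 6, so r5c5=6.
Step 12. [r3c4∈{1}] nothing but 1 survives at r3c4. So r3c4=1.
Step 13. [r3c6∈{3}] r3c6 is down to just 3. So r3c6=3.
Step 14. [r1c2∈{3}] r1c2 has the single candidate 3 ⇒ r1c2=3.
Step 15. [r4c6∈{6}] nothing but 6 survives at r4c6 ⇒ r4c6=6.
Step 16. [r6c1∈{2}] r6c1's peers cover all but 2. So r6c1=2.
Step 17. [r2c2∈{5}] r2c2 is down to just 5. So r2c2=5.
Step 18. [r3c2∈{4}] r3c2's peers cover all but 4 ⇒ r3c2=4.

Answer: 1 3 6 5 4 2 / 4 5 2 6 3 1 / 6 4 5 1 2 3 / 3 2 1 4 5 6 / 5 1 3 2 6 4 / 2 6 4 3 1 5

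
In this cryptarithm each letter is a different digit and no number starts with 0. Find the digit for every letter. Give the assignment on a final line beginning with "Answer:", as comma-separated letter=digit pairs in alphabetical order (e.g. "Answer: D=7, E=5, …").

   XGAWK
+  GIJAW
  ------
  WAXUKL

Step 1. [col 1: K + W ≡ L (mod 10)] several values work for L in column 1 (K + W ≡ L (mod 10), carry-in 0); try L=5, so L=5.
Step 2. [col 1: K + W ≡ L (mod 10)] no forcing yet in column 1 (carry-in 0); W=1 is free and consistent — try it, so W=1.
Step 3. [col 1: K + W ≡ L (mod 10)] from column 1 (W=1, L=5, carry-in 0, digits 1,5 already taken and all letters distinct): K must equal 4, so K=4.
Step 4. [col 2: W + A ≡ K (mod 10)] column 2 reads W+A+carry(0)=K with W=1, K=4; with digits 1,4,5 already taken and all letters distinct, the only value for A is 3 ⇒ A=3.
Step 5. [col 3: A + J ≡ U (mod 10)] U=2 is one option consistent with column 3 (A + J ≡ U (mod 10), carry-in 0) — take it ⇒ U=2.
Step 6. [col 3: A + J ≡ U (mod 10)] in column 3 we have A+J≡U with carry-in 0; given A=3, U=2 and digits 1,2,3,4,5 already taken and all letters distinct, that pins J to 9. So J=9.
Step 7. [col 4: G + I ≡ X (mod 10)] X=7 is one option consistent with column 4 (G + I ≡ X (mod 10), carry-in 1) — take it. So X=7.
Step 8. [col 4: G + I ≡ X (mod 10)] I=0 is one option consistent with column 4 (G + I ≡ X (mod 10), carry-in 1) — take it. So I=0.
Step 9. [col 4: G + I ≡ X (mod 10)] from column 4 (I=0, X=7, carry-in 1, digits 0,1,2,3,4,5,7,9 already taken and all letters distinct): G must equal 6 ⇒ G=6.

Answer: A=3, G=6, I=0, J=9, K=4, L=5, U=2, W=1, X=7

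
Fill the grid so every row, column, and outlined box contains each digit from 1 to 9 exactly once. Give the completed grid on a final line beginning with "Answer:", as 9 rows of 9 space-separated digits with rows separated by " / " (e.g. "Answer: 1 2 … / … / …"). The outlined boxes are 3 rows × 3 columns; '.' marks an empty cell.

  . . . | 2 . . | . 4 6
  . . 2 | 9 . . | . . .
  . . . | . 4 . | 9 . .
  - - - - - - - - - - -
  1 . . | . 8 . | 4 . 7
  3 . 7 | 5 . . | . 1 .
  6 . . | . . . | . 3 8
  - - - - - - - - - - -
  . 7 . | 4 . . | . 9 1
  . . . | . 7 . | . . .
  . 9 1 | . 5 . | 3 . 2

Step 1. [r8c6∈{1,2,3,6,8,9}] r8c6 is the only open cell in row 8 admitting 9, so r8c6=9.
Step 2. [r5c2∈{2,4,8}] across row 5, 8 lands solely at r5c2, so r5c2=8.
Step 3. [r8c4∈{1,3,6,8}] across row 8, 1 lands solely at r8c4 ⇒ r8c4=1.
Step 4. [r9c1∈{4,8}] across row 9, 4 lands solely at r9c1. So r9c1=4.
Step 5. [r2c2∈{1,3,4,5,6}] in row 2, 4 fits only at r2c2, so r2c2=4.
Step 6. [r3c8∈{2,5,7,8}] row 3 places 2 nowhere but r3c8 ⇒ r3c8=2.
Step 7. [r1c1∈{5,7,8,9}] in col 1, 9 fits only at r1c1, so r1c1=9.
Step 8. [r9c8∈{6,7,8}] across row 9, 7 lands solely at r9c8. So r9c8=7.
Step 9. [r6c3∈{4,5,9}] col 3 places 4 nowhere but r6c3 ⇒ r6c3=4.
Step 10. [r6c5∈{1,2,9}] across row 6, 9 lands solely at r6c5 ⇒ r6c5=9.
Step 11. [r6c6∈{1,2,7}] across row 6, 1 lands solely at r6c6, so r6c6=1.
Step 12. [r3c2∈{1,3,5,6}] in row 3, 1 fits only at r3c2, so r3c2=1.
Step 13. [r3c3∈{3,5,6,8}] across box 1, 6 lands solely at r3c3. So r3c3=6.
Step 14. [r8c2∈{2,3,5,6}] across col 2, 6 lands solely at r8c2. So r8c2=6.
Step 15. [r7c7∈{5,6,8}] across box 9, 6 lands solely at r7c7. So r7c7=6.
Step 16. [r8c3∈{3,5,8}] row 8 places 3 nowhere but r8c3, so r8c3=3.
Step 17. [r4c8∈{5,6}] 6 has one home in col 8: r4c8 ⇒ r4c8=6.
Step 18. [r6c7∈{2,5}] box 6 places 5 nowhere but r6c7, so r6c7=5.
Step 19. [r8c7∈{8}] r8c7 is down to just 8. So r8c7=8.
Step 20. [r8c8∈{5}] r8c8 is down to just 5, so r8c8=5.
Step 21. [r1c2∈{3,5}] col 2 places 3 nowhere but r1c2. So r1c2=3.
Step 22. [r9c4∈{6,8}] r9c4 is the only open cell in col 4 admitting 6 ⇒ r9c4=6.
Step 23. [r3c4∈{3,7,8}] in col 4, 8 fits only at r3c4, so r3c4=8.
Step 24. [r1c3∈{5,8}] 8 has one home in row 1: r1c3. So r1c3=8.
Step 25. [r1c6∈{5,7}] r1c6 is the only open cell in row 1 admitting 5, so r1c6=5.
Step 26. [r7c1∈{2,5,8}] 8 has one home in col 1: r7c1 ⇒ r7c1=8.
Step 27. [r1c7∈{1,7}] row 1 places 7 nowhere but r1c7 ⇒ r1c7=7.
Step 28. [r5c7∈{2}] r5c7 has the single candidate 2. So r5c7=2.
Step 29. [r4c6∈{2,3}] 2 has one home in box 5: r4c6. So r4c6=2.
Step 30. [r7c6∈{3}] r7c6 is down to just 3 ⇒ r7c6=3.
Step 31. [r2c5∈{1,3,6}] across col 5, 3 lands solely at r2c5, so r2c5=3.
Step 32. [r2c9∈{5}] r2c9 has the single candidate 5, so r2c9=5.
Step 33. [r3c6∈{7}] r3c6's peers cover all but 7, so r3c6=7.
Step 34. [r4c3∈{5,9}] row 4 places 9 nowhere but r4c3 ⇒ r4c3=9.
Step 35. [r2c6∈{6}] nothing but 6 survives at r2c6, so r2c6=6.
Step 36. [r4c4∈{3}] only 3 remains possible at r4c4, so r4c4=3.
Step 37. [r9c6∈{8}] only 8 remains possible at r9c6, so r9c6=8.
Step 38. [r6c4∈{7}] r6c4 is down to just 7, so r6c4=7.
Step 39. [r5c9∈{9}] r5c9 is down to just 9 ⇒ r5c9=9.
Step 40. [r8c9∈{4}] nothing but 4 survives at r8c9. So r8c9=4.
Step 41. [r5c6∈{4}] r5c6 has the single candidate 4 ⇒ r5c6=4.
Step 42. [r3c9∈{3}] r3c9's peers cover all but 3 ⇒ r3c9=3.
Step 43. [r1c5∈{1}] r1c5 has the single candidate 1, so r1c5=1.
Step 44. [r3c1∈{5}] nothing but 5 survives at r3c1 ⇒ r3c1=5.
Step 45. [r8c1∈{2}] r8c1 is down to just 2 ⇒ r8c1=2.
Step 46. [r7c3∈{5}] nothing but 5 survives at r7c3, so r7c3=5.
Step 47. [r2c8∈{8}] r2c8 is down to just 8, so r2c8=8.
Step 48. [r4c2∈{5}] r4c2 is down to just 5, so r4c2=5.
Step 49. [r2c1∈{7}] r2c1 is down to just 7. So r2c1=7.
Step 50. [r2c7∈{1}] r2c7 has the single candidate 1, so r2c7=1.
Step 51. [r7c5∈{2}] r7c5 is down to just 2. So r7c5=2.
Step 52. [r5c5∈{6}] nothing but 6 survives at r5c5. So r5c5=6.
Step 53. [r6c2∈{2}] only 2 remains possible at r6c2, so r6c2=2.

Answer: 9 3 8 2 1 5 7 4 6 / 7 4 2 9 3 6 1 8 5 / 5 1 6 8 4 7 9 2 3 / 1 5 9 3 8 2 4 6 7 / 3 8 7 5 6 4 2 1 9 / 6 2 4 7 9 1 5 3 8 / 8 7 5 4 2 3 6 9 1 / 2 6 3 1 7 9 8 5 4 / 4 9 1 6 5 8 3 7 2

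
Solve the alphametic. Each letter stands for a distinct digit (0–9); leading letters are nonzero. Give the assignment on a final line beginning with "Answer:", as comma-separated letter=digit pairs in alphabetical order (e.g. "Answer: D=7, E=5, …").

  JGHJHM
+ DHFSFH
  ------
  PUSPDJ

Step 1. [col 1: M + H ≡ J (mod 10)] H=7 is one option consistent with column 1 (M + H ≡ J (mod 10), carry-in 0) — take it, so H=7.
Step 2. [col 1: M + H ≡ J (mod 10)] M=6 is one option consistent with column 1 (M + H ≡ J (mod 10), carry-in 0) — take it. So M=6.
Step 3. [col 1: M + H ≡ J (mod 10)] column 1: given M=6, H=7, carry-in 0, and digits 6,7 already taken and all letters distinct, M+H≡J (mod 10) forces J=3 ⇒ J=3.
Step 4. [col 2: H + F ≡ D (mod 10)] several values work for D in column 2 (H + F ≡ D (mod 10), carry-in 1); try D=2, so D=2.
Step 5. [col 2: H + F ≡ D (mod 10)] column 2: given H=7, D=2, carry-in 1, and digits 2,3,6,7 already taken and all letters distinct, H+F≡D (mod 10) forces F=4. So F=4.
Step 6. [col 3: J + S ≡ P (mod 10)] several values work for P in column 3 (J + S ≡ P (mod 10), carry-in 1); try P=5, so P=5.
Step 7. [col 3: J + S ≡ P (mod 10)] from column 3 (J=3, P=5, carry-in 1, digits 2,3,4,5,6,7 already taken and all letters distinct): S must equal 1 ⇒ S=1.
Step 8. [col 5: G + H ≡ U (mod 10)] column 5 reads G+H+carry(1)=U with H=7; with digits 1,2,3,4,5,6,7 already taken and all letters distinct, the only value for U is 8 ⇒ U=8.
Step 9. [col 5: G + H ≡ U (mod 10)] from column 5 (H=7, U=8, carry-in 1, digits 1,2,3,4,5,6,7,8 already taken and all letters distinct): G must equal 0 ⇒ G=0.

Answer: D=2, F=4, G=0, H=7, J=3, M=6, P=5, S=1, U=8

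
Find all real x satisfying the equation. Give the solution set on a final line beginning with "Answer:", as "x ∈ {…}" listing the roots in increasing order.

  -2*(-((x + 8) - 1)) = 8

Step 1. [-2*(-((x + 8) - 1)) = 8] -2 out front; divide by -2 ⇒ div: -((x + 8) - 1) = -4.
Step 2. [-((x + 8) - 1) = -4] flip signs both sides. So neg: (x + 8) - 1 = 4.
Step 3. [(x + 8) - 1 = 4] add 1: x sits inside (… - 1). So sub: x + 8 = 5.
Step 4. [x + 8 = 5] 8 comes off first (subtract 8) ⇒ sub: x = -3.

Answer: x ∈ {-3}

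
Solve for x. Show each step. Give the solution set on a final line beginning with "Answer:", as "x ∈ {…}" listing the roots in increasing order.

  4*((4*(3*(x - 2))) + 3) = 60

Step 1. [4*((4*(3*(x - 2))) + 3) = 60] 4 out front; divide by 4. So div: (4*(3*(x - 2))) + 3 = 15.
Step 2. [(4*(3*(x - 2))) + 3 = 15] 3 comes off first (subtract 3). So sub: 4*(3*(x - 2)) = 12.
Step 3. [4*(3*(x - 2)) = 12] 4 out front; divide by 4, so div: 3*(x - 2) = 3.
Step 4. [3*(x - 2) = 3] 3 out front; divide by 3 ⇒ div: x - 2 = 1.
Step 5. [x - 2 = 1] the outer -2 inverts by adding 2 ⇒ sub: x = 3.

Answer: x ∈ {3}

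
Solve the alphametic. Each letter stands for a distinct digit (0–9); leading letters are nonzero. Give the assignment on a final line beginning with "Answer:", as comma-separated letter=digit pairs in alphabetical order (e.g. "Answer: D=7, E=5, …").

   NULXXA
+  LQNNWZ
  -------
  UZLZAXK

Step 1. [col 1: A + Z ≡ K (mod 10)] column 1 (A + Z ≡ K (mod 10), carry-in 0) doesn't pin K yet; pick K=9 and continue, so K=9.
Step 2. [col 1: A + Z ≡ K (mod 10)] Z=2 is one option consistent with column 1 (A + Z ≡ K (mod 10), carry-in 0) — take it. So Z=2.
Step 3. [col 1: A + Z ≡ K (mod 10)] column 1: given Z=2, K=9, carry-in 0, and digits 2,9 already taken and all letters distinct, A+Z≡K (mod 10) forces A=7 ⇒ A=7.
Step 4. [col 2: X + W ≡ X (mod 10)] column 2: given nothing yet, carry-in 0, and digits 2,7,9 already taken and all letters distinct, X+W≡X (mod 10) forces W=0, so W=0.
Step 5. [U] the sum has 7 digits but both addends have 6; that extra leading digit U is the final carry, namely 1 ⇒ U=1.
Step 6. [col 2: X + W ≡ X (mod 10)] no forcing yet in column 2 (carry-in 0); X=3 is free and consistent — try it. So X=3.
Step 7. [col 3: X + N ≡ A (mod 10)] in column 3 we have X+N≡A with carry-in 0; given X=3, A=7 and digits 0,1,2,3,7,9 already taken and all letters distinct, that pins N to 4, so N=4.
Step 8. [col 4: L + N ≡ Z (mod 10)] column 4 reads L+N+carry(0)=Z with N=4, Z=2; with digits 0,1,2,3,4,7,9 already taken and all letters distinct, the only value for L is 8, so L=8.
Step 9. [col 5: U + Q ≡ L (mod 10)] column 5 reads U+Q+carry(1)=L with U=1, L=8; with digits 0,1,2,3,4,7,8,9 already taken and all letters distinct, the only value for Q is 6. So Q=6.

Answer: A=7, K=9, L=8, N=4, Q=6, U=1, W=0, X=3, Z=2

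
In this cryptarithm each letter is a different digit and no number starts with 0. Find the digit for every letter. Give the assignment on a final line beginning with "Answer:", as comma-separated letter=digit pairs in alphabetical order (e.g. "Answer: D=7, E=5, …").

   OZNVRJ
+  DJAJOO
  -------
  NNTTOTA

Step 1. [col 1: J + O ≡ A (mod 10)] no forcing yet in column 1 (carry-in 0); A=8 is free and consistent — try it ⇒ A=8.
Step 2. [col 1: J + O ≡ A (mod 10)] several values work for O in column 1 (J + O ≡ A (mod 10), carry-in 0); try O=6, so O=6.
Step 3. [col 1: J + O ≡ A (mod 10)] column 1: given O=6, A=8, carry-in 0, and digits 6,8 already taken and all letters distinct, J+O≡A (mod 10) forces J=2 ⇒ J=2.
Step 4. [N] N is the leading digit of a 7-digit sum of two 6-digit numbers; the final carry is exactly 1. So N=1.
Step 5. [col 2: R + O ≡ T (mod 10)] several values work for R in column 2 (R + O ≡ T (mod 10), carry-in 0); try R=3 ⇒ R=3.
Step 6. [col 2: R + O ≡ T (mod 10)] column 2: given R=3, O=6, carry-in 0, and digits 1,2,3,6,8 already taken and all letters distinct, R+O≡T (mod 10) forces T=9, so T=9.
Step 7. [col 3: V + J ≡ O (mod 10)] column 3 reads V+J+carry(0)=O with J=2, O=6; with digits 1,2,3,6,8,9 already taken and all letters distinct, the only value for V is 4, so V=4.
Step 8. [col 5: Z + J ≡ T (mod 10)] column 5 reads Z+J+carry(0)=T with J=2, T=9; with digits 1,2,3,4,6,8,9 already taken and all letters distinct, the only value for Z is 7. So Z=7.
Step 9. [col 6: O + D ≡ N (mod 10)] column 6: given O=6, N=1, carry-in 0, and digits 1,2,3,4,6,7,8,9 already taken and all letters distinct, O+D≡N (mod 10) forces D=5 ⇒ D=5.

Answer: A=8, D=5, J=2, N=1, O=6, R=3, T=9, V=4, Z=7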